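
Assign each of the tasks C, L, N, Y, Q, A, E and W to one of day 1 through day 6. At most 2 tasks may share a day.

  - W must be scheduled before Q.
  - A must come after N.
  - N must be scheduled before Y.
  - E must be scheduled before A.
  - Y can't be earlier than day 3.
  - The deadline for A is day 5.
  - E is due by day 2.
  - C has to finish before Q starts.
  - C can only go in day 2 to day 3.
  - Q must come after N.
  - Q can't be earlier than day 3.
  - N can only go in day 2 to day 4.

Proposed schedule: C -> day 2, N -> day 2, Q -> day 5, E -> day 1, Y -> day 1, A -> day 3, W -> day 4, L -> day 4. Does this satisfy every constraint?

Q can't be earlier than day 3 — holds.
The deadline for A is day 5 — holds.
A must come after N — holds.
At most 2 tasks may share a day — holds.
C can only go in day 2 to day 3 — holds.
W must be scheduled before Q — holds.
C has to finish before Q starts — holds.
N must be scheduled before Y — violated.
E is due by day 2 — holds.
Y can't be earlier than day 3 — violated.
Q must come after N — holds.
E must be scheduled before A — holds.
N can only go in day 2 to day 4 — holds.

No — it violates: Y can't be earlier than day 3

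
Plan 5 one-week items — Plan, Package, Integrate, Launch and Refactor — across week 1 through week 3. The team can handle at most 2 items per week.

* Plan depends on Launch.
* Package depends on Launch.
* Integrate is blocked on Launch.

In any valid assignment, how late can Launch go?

week 1

Downstream work caps Launch at week 2.
Launch at week 1 is achievable: Integrate -> week 3; Launch -> week 1; Package -> week 2; Refactor -> week 1; Plan -> week 2.
Nothing later works — the capacity limit rule out every week after week 1.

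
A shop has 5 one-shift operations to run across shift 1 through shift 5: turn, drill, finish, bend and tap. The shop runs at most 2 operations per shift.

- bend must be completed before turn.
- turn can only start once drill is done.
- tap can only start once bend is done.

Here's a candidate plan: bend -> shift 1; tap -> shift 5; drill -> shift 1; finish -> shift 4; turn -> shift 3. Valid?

Yes, all constraints hold

bend must be completed before turn — holds.
tap can only start once bend is done — holds.
turn can only start once drill is done — holds.
The shop runs at most 2 operations per shift — holds.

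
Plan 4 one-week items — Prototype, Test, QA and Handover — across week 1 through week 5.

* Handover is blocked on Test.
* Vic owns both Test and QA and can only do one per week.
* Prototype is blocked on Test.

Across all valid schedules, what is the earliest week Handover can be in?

week 2

Precedence pushes Handover to at least week 2.
Handover at week 2 is achievable: Test=week 1; Handover=week 2; QA=week 2; Prototype=week 2.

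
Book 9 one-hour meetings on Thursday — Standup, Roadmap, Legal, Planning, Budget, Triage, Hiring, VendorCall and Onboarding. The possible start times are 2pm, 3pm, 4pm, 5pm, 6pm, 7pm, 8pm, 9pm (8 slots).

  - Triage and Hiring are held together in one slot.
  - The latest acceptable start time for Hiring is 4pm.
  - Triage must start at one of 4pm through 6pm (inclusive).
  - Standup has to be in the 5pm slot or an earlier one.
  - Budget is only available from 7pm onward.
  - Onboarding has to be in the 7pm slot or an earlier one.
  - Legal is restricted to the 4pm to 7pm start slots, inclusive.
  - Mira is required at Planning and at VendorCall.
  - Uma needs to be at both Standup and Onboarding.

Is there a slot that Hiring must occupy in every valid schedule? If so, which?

4pm

Hiring must be in the same slot as Triage, which can't be before 4pm, so Hiring is at least 4pm; Hiring's own window allows nothing later than 4pm.
So Hiring is pinned to 4pm.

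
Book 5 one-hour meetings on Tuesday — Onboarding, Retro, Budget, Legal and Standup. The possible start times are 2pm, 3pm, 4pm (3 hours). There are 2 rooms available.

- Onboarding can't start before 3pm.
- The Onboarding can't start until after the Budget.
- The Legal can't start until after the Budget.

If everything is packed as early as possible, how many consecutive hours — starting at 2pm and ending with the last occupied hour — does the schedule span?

3 hours

The precedence chain requires at least 2 distinct hours.
With at most 2 per hour and 5 meetings, at least 3 hours are needed.
3 works (last occupied hour: 4pm): for example Legal -> 3pm, Budget -> 2pm, Retro -> 2pm, Onboarding -> 3pm, Standup -> 4pm.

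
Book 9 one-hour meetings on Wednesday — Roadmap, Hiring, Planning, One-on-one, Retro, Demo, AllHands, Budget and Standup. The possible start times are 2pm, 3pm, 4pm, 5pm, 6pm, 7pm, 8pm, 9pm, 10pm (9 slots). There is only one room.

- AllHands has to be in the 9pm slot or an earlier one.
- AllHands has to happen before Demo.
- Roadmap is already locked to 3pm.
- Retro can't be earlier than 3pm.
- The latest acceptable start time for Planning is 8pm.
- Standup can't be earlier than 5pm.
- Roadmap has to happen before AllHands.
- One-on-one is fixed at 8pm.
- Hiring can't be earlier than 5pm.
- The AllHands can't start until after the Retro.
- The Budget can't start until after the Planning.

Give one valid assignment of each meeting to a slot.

Planning -> 2pm; Hiring -> 5pm; AllHands -> 7pm; One-on-one -> 8pm; Retro -> 4pm; Budget -> 10pm; Roadmap -> 3pm; Demo -> 9pm; Standup -> 6pm

Checking: Roadmap(3pm) before AllHands(7pm); Planning(2pm) before Budget(10pm); Retro(4pm) before AllHands(7pm); AllHands(7pm) before Demo(9pm); Planning=2pm in [2pm,8pm]; One-on-one=8pm in [8pm,8pm]; Retro=4pm in [3pm,10pm]; AllHands=7pm in [2pm,9pm]; Roadmap=3pm in [3pm,3pm]; Standup=6pm in [5pm,10pm]; Hiring=5pm in [5pm,10pm]; max 1 per slot (cap 1).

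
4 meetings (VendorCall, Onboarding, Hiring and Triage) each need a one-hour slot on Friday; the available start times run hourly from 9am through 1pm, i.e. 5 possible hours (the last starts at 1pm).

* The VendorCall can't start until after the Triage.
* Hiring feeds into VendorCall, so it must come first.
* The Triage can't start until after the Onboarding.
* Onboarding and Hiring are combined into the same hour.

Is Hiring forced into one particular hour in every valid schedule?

No

Hiring can be 9am (e.g. Triage=10am, Hiring=9am, VendorCall=11am, Onboarding=9am) or 10am (e.g. Hiring in 10am, VendorCall in 12pm, Onboarding in 10am, Triage in 11am).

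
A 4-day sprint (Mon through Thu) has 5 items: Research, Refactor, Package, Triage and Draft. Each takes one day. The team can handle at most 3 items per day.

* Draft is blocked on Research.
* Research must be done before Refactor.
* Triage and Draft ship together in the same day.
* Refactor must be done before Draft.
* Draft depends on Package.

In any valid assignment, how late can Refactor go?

Wed

Precedence pushes Refactor to at least Tue; downstream work caps Refactor at Wed.
Refactor at Wed is achievable: Package in Mon, Triage in Thu, Research in Mon, Refactor in Wed, Draft in Thu.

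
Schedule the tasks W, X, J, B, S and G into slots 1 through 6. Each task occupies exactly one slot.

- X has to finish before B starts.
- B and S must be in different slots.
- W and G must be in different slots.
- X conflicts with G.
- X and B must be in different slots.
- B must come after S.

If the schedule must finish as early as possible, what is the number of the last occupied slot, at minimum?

2

The precedence chain requires at least 2 distinct slots.
2 works (last occupied slot: 2): for example W -> 1; X -> 1; J -> 1; S -> 1; G -> 2; B -> 2.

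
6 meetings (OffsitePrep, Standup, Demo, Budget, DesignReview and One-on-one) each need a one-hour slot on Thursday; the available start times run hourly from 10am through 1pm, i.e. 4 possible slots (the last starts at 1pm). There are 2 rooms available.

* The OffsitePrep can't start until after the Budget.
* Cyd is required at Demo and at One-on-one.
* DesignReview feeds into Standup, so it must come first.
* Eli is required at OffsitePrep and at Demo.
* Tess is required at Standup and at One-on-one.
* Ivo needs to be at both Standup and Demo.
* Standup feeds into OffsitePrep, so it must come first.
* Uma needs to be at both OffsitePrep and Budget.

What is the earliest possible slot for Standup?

Precedence pushes Standup to at least 11am; downstream work caps Standup at 12pm.
Standup at 11am is achievable: Demo in 1pm; One-on-one in 12pm; OffsitePrep in 12pm; Budget in 10am; Standup in 11am; DesignReview in 10am.

11am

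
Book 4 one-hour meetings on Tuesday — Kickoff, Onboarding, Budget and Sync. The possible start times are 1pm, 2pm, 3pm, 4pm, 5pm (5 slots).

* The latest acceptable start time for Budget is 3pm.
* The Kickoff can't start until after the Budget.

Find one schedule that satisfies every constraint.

Sync=1pm; Onboarding=1pm; Budget=1pm; Kickoff=2pm

Checking: Budget(1pm) before Kickoff(2pm); Budget=1pm in [1pm,3pm].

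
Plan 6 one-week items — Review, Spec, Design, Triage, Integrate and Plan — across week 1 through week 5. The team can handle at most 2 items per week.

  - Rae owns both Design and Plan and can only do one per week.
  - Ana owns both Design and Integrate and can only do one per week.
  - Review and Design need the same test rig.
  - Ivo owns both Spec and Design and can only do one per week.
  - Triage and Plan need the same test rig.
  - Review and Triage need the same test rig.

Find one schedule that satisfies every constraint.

Spec -> week 1, Review -> week 1, Design -> week 2, Plan -> week 3, Triage -> week 2, Integrate -> week 3

Checking: Design(week 2) != Plan(week 3); Triage(week 2) != Plan(week 3); Review(week 1) != Design(week 2); Spec(week 1) != Design(week 2); Design(week 2) != Integrate(week 3); Review(week 1) != Triage(week 2); max 2 per week (cap 2).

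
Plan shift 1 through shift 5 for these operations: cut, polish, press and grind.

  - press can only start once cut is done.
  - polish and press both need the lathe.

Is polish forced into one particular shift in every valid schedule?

polish can be shift 1 (e.g. grind in shift 1; polish in shift 1; cut in shift 1; press in shift 2) or shift 2 (e.g. cut=shift 1, press=shift 3, polish=shift 2, grind=shift 1).

No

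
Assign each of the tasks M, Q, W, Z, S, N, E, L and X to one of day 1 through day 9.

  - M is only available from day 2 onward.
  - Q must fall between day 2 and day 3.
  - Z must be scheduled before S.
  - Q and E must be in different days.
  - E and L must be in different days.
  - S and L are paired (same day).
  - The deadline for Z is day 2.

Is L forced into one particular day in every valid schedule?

L can be day 2 (e.g. S in day 2; Q in day 2; X in day 1; E in day 1; L in day 2; N in day 1; W in day 1; Z in day 1; M in day 2) or day 3 (e.g. Q -> day 2; E -> day 1; X -> day 1; S -> day 3; M -> day 2; L -> day 3; N -> day 1; Z -> day 1; W -> day 1).

No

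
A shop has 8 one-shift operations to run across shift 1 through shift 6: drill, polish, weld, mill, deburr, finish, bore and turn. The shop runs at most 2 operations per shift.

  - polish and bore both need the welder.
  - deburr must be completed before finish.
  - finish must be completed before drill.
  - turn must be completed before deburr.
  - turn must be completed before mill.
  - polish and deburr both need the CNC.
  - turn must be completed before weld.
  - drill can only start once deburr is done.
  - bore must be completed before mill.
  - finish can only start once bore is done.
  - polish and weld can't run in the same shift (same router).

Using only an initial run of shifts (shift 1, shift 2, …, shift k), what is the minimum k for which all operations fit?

4 shifts

The precedence chain requires at least 4 distinct shifts.
With at most 2 per shift and 8 operations, at least 4 shifts are needed.
4 works (last occupied shift: shift 4): for example polish -> shift 4; weld -> shift 3; mill -> shift 2; deburr -> shift 2; turn -> shift 1; drill -> shift 4; finish -> shift 3; bore -> shift 1.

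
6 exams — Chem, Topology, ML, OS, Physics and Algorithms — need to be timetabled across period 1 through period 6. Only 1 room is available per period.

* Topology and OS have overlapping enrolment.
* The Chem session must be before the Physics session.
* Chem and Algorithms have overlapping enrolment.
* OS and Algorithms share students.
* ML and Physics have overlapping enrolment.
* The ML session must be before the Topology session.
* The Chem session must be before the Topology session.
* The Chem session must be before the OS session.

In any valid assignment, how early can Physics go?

Precedence pushes Physics to at least period 2.
Physics at period 2 is achievable: ML in period 3; Topology in period 4; Algorithms in period 6; Physics in period 2; OS in period 5; Chem in period 1.

period 2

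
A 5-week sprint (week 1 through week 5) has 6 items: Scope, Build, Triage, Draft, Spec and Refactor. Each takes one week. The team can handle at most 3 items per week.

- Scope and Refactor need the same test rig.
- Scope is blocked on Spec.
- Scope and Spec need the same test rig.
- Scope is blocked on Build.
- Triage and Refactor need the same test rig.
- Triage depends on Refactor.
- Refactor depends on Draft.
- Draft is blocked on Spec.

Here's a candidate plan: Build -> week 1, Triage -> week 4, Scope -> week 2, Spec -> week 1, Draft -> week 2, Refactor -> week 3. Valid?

Yes

Scope is blocked on Build — holds.
Scope and Refactor need the same test rig — holds.
Scope is blocked on Spec — holds.
Scope and Spec need the same test rig — holds.
The team can handle at most 3 items per week — holds.
Refactor depends on Draft — holds.
Triage and Refactor need the same test rig — holds.
Draft is blocked on Spec — holds.
Triage depends on Refactor — holds.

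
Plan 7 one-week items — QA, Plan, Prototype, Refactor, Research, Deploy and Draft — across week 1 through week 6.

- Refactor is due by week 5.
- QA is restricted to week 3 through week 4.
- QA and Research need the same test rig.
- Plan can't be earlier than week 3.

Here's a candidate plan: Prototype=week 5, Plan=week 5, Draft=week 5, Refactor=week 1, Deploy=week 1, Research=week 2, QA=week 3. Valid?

QA and Research need the same test rig — holds.
Plan can't be earlier than week 3 — holds.
Refactor is due by week 5 — holds.
QA is restricted to week 3 through week 4 — holds.

Yes, all constraints hold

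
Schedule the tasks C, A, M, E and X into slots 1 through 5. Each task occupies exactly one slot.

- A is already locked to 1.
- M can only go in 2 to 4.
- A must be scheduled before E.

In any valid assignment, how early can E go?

2

Precedence pushes E to at least 2.
E at 2 is achievable: X=1; E=2; C=1; A=1; M=2.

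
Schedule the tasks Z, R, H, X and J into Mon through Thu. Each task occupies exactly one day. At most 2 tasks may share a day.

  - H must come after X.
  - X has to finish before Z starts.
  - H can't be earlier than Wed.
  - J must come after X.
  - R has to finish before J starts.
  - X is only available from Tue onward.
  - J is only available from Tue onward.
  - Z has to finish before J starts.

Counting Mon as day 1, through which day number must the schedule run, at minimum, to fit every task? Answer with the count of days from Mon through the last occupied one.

The precedence chain requires at least 3 distinct days.
With at most 2 per day and 5 tasks, at least 3 days are needed.
Propagating the time windows through the other constraints, J can't land before Thu — that is day 4 counting from Mon — so the schedule must run through at least 4 days.
4 works (last occupied day: Thu): for example R=Mon; H=Wed; X=Tue; J=Thu; Z=Wed.

4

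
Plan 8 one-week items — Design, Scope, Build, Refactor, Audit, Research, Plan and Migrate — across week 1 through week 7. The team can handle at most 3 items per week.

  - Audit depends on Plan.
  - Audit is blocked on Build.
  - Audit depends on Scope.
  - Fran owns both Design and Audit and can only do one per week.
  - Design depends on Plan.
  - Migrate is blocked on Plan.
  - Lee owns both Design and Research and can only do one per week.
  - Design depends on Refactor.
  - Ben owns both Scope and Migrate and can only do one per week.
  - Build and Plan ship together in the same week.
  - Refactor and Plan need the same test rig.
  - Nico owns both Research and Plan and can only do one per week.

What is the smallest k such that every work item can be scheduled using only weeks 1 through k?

3 weeks

The precedence chain requires at least 2 distinct weeks.
With at most 3 per week and 8 work items, at least 3 weeks are needed.
3 works (last occupied week: week 3): for example Plan=week 1; Migrate=week 3; Build=week 1; Research=week 2; Design=week 3; Audit=week 2; Refactor=week 2; Scope=week 1.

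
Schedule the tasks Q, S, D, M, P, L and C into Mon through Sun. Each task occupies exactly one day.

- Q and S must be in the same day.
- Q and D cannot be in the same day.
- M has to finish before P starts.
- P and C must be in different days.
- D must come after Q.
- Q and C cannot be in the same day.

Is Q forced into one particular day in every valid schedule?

No

Q can be Mon (e.g. D -> Tue; S -> Mon; M -> Mon; L -> Mon; Q -> Mon; C -> Wed; P -> Tue) or Tue (e.g. Q in Tue; L in Mon; S in Tue; M in Mon; C in Mon; D in Wed; P in Tue).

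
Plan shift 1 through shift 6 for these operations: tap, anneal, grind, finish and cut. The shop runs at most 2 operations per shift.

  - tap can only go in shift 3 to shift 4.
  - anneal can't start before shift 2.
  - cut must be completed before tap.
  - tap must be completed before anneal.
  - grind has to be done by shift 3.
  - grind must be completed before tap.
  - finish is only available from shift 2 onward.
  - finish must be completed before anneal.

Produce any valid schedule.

finish=shift 2, grind=shift 1, anneal=shift 4, tap=shift 3, cut=shift 1

Checking: grind(shift 1) before tap(shift 3); cut(shift 1) before tap(shift 3); finish(shift 2) before anneal(shift 4); tap(shift 3) before anneal(shift 4); tap=shift 3 in [shift 3,shift 4]; grind=shift 1 in [shift 1,shift 3]; anneal=shift 4 in [shift 2,shift 6]; finish=shift 2 in [shift 2,shift 6]; max 2 per shift (cap 2).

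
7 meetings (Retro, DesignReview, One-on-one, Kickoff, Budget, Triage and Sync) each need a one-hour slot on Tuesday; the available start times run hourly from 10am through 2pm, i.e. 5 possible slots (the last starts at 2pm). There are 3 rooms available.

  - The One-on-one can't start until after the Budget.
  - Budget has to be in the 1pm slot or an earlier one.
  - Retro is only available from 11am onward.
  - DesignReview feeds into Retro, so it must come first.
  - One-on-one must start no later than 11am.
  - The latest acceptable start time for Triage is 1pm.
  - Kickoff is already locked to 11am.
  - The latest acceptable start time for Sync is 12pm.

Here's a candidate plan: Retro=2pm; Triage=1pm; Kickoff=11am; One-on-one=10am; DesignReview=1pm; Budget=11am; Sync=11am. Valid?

Kickoff is already locked to 11am — holds.
One-on-one must start no later than 11am — holds.
DesignReview feeds into Retro, so it must come first — holds.
Budget has to be in the 1pm slot or an earlier one — holds.
There are 3 rooms available — holds.
The One-on-one can't start until after the Budget — violated.
The latest acceptable start time for Sync is 12pm — holds.
Retro is only available from 11am onward — holds.
The latest acceptable start time for Triage is 1pm — holds.

No. The One-on-one can't start until after the Budget is not satisfied.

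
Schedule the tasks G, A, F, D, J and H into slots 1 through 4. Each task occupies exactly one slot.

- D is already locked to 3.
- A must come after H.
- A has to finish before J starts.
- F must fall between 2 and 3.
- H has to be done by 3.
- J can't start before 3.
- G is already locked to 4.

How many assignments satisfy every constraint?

Splitting on A: it can be 2 (4), 3 (4). Listing each branch's schedules as (G, F, D, J, H):
A=2: (4,2,3,3,1) (4,2,3,4,1) (4,3,3,3,1) (4,3,3,4,1) — 4.
A=3: (4,2,3,4,1) (4,2,3,4,2) (4,3,3,4,1) (4,3,3,4,2) — 4.
Summing: 4 + 4 = 8.

8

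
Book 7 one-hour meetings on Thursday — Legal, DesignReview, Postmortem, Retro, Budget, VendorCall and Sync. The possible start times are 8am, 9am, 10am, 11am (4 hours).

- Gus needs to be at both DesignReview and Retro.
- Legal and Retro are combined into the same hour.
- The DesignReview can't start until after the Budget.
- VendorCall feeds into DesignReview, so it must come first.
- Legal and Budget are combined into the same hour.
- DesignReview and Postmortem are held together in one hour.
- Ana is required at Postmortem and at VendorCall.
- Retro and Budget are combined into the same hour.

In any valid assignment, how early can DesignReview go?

9am

Precedence pushes DesignReview to at least 9am.
DesignReview at 9am is achievable: Retro=8am; Postmortem=9am; Budget=8am; DesignReview=9am; Legal=8am; Sync=8am; VendorCall=8am.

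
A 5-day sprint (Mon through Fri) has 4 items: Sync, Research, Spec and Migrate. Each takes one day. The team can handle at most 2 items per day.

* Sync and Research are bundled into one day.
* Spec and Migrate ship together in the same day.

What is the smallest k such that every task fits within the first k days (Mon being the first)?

2

With at most 2 per day and 4 tasks, at least 2 days are needed.
2 works (last occupied day: Tue): for example Research in Mon, Migrate in Tue, Spec in Tue, Sync in Mon.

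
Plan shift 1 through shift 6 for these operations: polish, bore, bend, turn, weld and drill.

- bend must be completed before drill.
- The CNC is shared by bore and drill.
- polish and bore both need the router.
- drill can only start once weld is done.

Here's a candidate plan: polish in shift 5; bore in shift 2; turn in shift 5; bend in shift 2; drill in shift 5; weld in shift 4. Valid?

drill can only start once weld is done — holds.
polish and bore both need the router — holds.
The CNC is shared by bore and drill — holds.
bend must be completed before drill — holds.

Yes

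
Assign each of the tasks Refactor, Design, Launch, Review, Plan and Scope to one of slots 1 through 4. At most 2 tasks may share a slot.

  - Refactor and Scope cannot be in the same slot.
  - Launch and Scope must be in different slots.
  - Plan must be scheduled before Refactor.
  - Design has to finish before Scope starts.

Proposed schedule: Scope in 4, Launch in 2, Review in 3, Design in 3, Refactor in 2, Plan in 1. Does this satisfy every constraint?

Plan must be scheduled before Refactor — holds.
At most 2 tasks may share a slot — holds.
Launch and Scope must be in different slots — holds.
Refactor and Scope cannot be in the same slot — holds.
Design has to finish before Scope starts — holds.

Yes, all constraints hold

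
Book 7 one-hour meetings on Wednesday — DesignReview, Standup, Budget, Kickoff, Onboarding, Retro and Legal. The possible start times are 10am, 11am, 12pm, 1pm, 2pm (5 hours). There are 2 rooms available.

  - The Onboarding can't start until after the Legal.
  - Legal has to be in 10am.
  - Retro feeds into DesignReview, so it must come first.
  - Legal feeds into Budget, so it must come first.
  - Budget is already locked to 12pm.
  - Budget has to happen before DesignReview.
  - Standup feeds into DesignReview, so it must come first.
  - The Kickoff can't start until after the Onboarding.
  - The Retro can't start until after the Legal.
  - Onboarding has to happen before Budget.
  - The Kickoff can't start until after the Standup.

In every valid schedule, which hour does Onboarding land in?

11am

Legal is fixed at 10am and must come before Onboarding, so Onboarding is at least 11am.
Budget is fixed at 12pm and must come after Onboarding, so Onboarding is at most 11am.
So Onboarding must be 11am.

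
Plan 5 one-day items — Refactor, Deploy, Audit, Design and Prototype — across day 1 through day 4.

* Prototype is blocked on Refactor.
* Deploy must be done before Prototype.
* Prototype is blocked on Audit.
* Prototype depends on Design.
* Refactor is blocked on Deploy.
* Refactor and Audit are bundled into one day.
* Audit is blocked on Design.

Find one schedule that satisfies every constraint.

Design -> day 1; Refactor -> day 2; Prototype -> day 3; Deploy -> day 1; Audit -> day 2

Checking: Audit(day 2) before Prototype(day 3); Deploy(day 1) before Refactor(day 2); Design(day 1) before Prototype(day 3); Deploy(day 1) before Prototype(day 3); Refactor(day 2) before Prototype(day 3); Design(day 1) before Audit(day 2); Refactor = Audit = day 2.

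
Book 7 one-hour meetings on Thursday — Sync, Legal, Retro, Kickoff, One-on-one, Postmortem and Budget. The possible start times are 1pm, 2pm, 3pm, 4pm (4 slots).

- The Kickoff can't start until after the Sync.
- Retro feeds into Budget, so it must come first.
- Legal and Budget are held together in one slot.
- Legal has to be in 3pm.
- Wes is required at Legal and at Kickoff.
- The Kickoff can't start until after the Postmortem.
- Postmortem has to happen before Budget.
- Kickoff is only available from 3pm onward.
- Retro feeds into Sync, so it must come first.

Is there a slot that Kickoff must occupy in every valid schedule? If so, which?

4pm

Kickoff's window is 3pm–4pm.
Legal is fixed at 3pm, and Kickoff can't share a slot with Legal.
So Kickoff must be 4pm.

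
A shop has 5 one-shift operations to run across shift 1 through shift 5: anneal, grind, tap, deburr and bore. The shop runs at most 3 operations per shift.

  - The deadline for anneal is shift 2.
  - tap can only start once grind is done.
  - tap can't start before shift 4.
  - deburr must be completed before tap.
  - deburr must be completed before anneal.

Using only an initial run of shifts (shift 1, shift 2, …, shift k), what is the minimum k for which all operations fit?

4

The precedence chain requires at least 2 distinct shifts.
With at most 3 per shift and 5 operations, at least 2 shifts are needed.
tap can't be placed before shift 4, so the schedule must run through at least shift 4.
4 works (last occupied shift: shift 4): for example tap=shift 4; bore=shift 1; grind=shift 1; anneal=shift 2; deburr=shift 1.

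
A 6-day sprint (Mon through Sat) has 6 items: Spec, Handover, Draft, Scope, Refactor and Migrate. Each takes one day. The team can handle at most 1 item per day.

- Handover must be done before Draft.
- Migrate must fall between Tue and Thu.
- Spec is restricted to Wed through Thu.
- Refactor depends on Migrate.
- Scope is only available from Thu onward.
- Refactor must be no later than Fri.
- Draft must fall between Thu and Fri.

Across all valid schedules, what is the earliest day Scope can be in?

Scope is available from Thu.
Scope at Sat is achievable: Draft=Thu; Spec=Wed; Migrate=Tue; Refactor=Fri; Scope=Sat; Handover=Mon.
Nothing earlier works — the capacity limit rule out every day before Sat.

Sat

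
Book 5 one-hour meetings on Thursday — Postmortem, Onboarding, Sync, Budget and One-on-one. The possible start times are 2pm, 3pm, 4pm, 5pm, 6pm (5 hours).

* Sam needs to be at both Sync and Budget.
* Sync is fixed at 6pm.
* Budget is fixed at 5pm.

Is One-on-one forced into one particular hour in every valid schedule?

No

One-on-one can be 2pm (e.g. Sync in 6pm, Budget in 5pm, One-on-one in 2pm, Onboarding in 2pm, Postmortem in 2pm) or 3pm (e.g. Onboarding=2pm, Sync=6pm, Postmortem=2pm, Budget=5pm, One-on-one=3pm).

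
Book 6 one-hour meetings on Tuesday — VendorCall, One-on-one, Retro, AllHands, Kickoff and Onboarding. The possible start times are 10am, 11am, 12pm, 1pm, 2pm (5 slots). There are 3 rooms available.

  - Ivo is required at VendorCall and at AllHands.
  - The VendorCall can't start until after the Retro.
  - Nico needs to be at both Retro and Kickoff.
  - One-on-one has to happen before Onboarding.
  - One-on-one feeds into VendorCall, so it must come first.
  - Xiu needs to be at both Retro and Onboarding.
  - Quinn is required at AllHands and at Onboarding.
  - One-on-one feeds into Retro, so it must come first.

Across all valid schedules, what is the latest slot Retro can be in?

1pm

Precedence pushes Retro to at least 11am; downstream work caps Retro at 1pm.
Retro at 1pm is achievable: VendorCall in 2pm, Onboarding in 11am, AllHands in 10am, One-on-one in 10am, Retro in 1pm, Kickoff in 10am.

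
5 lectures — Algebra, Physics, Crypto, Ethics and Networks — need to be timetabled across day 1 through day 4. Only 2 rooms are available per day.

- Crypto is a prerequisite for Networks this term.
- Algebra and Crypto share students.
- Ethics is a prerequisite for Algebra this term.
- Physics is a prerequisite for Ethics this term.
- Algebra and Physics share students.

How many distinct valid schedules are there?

23

Splitting on Algebra: it can be day 3 (5), day 4 (18). Listing each branch's schedules as (Physics, Crypto, Ethics, Networks) by day number:
Algebra=day 3: (1,1,2,2) (1,1,2,3) (1,1,2,4) (1,2,2,3) (1,2,2,4) — 5.
Algebra=day 4: (1,1,2,2) (1,1,2,3) (1,1,2,4) (1,1,3,2) (1,1,3,3) (1,1,3,4) (1,2,2,3) (1,2,2,4) (1,2,3,3) (1,2,3,4) (1,3,2,4) (1,3,3,4) (2,1,3,2) (2,1,3,3) (2,1,3,4) (2,2,3,3) (2,2,3,4) (2,3,3,4) — 18.
Summing: 5 + 18 = 23.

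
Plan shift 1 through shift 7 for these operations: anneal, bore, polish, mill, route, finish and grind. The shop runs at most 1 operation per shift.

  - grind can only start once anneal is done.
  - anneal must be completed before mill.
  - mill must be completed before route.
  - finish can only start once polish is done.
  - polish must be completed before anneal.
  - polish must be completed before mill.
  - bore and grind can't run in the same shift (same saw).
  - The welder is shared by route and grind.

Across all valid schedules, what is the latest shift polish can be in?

Downstream work caps polish at shift 4.
polish at shift 2 is achievable: anneal in shift 3, finish in shift 6, mill in shift 4, polish in shift 2, grind in shift 7, route in shift 5, bore in shift 1.
Nothing later works — the conflict and capacity constraints rule out every shift after shift 2.

shift 2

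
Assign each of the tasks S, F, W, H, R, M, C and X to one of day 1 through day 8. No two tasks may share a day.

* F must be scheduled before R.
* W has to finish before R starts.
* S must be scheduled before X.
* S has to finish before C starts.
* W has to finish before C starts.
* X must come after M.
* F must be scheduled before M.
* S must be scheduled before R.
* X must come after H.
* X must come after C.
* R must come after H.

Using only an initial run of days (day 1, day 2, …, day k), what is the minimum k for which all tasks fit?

The precedence chain requires at least 3 distinct days.
With at most 1 per day and 8 tasks, at least 8 days are needed.
8 works (last occupied day: day 8): for example W -> day 3, S -> day 1, H -> day 4, X -> day 8, M -> day 7, C -> day 6, F -> day 2, R -> day 5.

8 days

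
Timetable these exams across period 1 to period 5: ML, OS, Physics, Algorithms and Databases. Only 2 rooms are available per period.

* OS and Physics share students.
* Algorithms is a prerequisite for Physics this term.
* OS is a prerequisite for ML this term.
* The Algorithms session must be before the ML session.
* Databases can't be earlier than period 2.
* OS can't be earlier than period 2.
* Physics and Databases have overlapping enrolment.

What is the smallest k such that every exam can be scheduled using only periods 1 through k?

The precedence chain requires at least 2 distinct periods.
With at most 2 per period and 5 exams, at least 3 periods are needed.
Propagating the time windows through the other constraints, ML can't land before period 3, so the schedule must run through at least period 3.
3 works (last occupied period: period 3): for example OS -> period 2, Databases -> period 2, Algorithms -> period 1, ML -> period 3, Physics -> period 3.

3 periods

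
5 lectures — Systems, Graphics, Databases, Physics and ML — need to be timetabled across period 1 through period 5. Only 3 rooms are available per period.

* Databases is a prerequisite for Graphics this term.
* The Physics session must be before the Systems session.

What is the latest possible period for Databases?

period 4

Downstream work caps Databases at period 4.
Databases at period 4 is achievable: Databases=period 4; Physics=period 1; ML=period 1; Systems=period 2; Graphics=period 5.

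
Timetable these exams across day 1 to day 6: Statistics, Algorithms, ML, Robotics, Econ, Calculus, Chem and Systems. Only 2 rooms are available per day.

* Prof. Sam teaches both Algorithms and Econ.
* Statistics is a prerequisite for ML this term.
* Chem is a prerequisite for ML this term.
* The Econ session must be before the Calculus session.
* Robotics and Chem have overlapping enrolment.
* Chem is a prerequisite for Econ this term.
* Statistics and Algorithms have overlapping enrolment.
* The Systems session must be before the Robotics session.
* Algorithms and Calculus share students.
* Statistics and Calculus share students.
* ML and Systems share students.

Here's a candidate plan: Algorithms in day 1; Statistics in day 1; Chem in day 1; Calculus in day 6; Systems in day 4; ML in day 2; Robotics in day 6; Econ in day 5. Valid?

The Systems session must be before the Robotics session — holds.
Only 2 rooms are available per day — violated.
Statistics is a prerequisite for ML this term — holds.
Statistics and Calculus share students — holds.
ML and Systems share students — holds.
Statistics and Algorithms have overlapping enrolment — violated.
Robotics and Chem have overlapping enrolment — holds.
Algorithms and Calculus share students — holds.
The Econ session must be before the Calculus session — holds.
Chem is a prerequisite for ML this term — holds.
Chem is a prerequisite for Econ this term — holds.
Prof. Sam teaches both Algorithms and Econ — holds.

Invalid. Only 2 rooms are available per day.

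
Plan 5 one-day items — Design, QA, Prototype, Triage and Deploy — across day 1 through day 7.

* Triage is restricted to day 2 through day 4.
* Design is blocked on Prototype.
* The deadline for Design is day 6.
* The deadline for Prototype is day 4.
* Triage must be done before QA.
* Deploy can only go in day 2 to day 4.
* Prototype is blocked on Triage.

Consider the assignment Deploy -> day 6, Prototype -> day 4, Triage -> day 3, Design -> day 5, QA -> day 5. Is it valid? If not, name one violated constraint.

Invalid. Deploy can only go in day 2 to day 4.

Triage must be done before QA — holds.
Triage is restricted to day 2 through day 4 — holds.
Deploy can only go in day 2 to day 4 — violated.
Prototype is blocked on Triage — holds.
Design is blocked on Prototype — holds.
The deadline for Design is day 6 — holds.
The deadline for Prototype is day 4 — holds.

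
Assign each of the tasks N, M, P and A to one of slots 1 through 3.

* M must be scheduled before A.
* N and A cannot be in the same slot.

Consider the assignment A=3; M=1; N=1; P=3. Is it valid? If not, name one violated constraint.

N and A cannot be in the same slot — holds.
M must be scheduled before A — holds.

Valid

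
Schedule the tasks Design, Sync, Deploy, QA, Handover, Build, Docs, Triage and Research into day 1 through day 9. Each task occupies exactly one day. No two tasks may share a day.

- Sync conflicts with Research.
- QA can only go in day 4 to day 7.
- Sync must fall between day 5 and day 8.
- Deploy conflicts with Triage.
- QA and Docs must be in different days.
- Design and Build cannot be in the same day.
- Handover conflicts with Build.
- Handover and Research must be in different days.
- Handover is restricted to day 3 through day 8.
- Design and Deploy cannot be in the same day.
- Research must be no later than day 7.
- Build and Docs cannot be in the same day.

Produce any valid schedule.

Design=day 2, Sync=day 5, Research=day 1, Triage=day 9, QA=day 4, Handover=day 3, Deploy=day 6, Docs=day 8, Build=day 7

Checking: Sync(day 5) != Research(day 1); Handover(day 3) != Build(day 7); Deploy(day 6) != Triage(day 9); QA(day 4) != Docs(day 8); Handover(day 3) != Research(day 1); Design(day 2) != Deploy(day 6); Build(day 7) != Docs(day 8); Design(day 2) != Build(day 7); Handover=day 3 in [day 3,day 8]; Research=day 1 in [day 1,day 7]; Sync=day 5 in [day 5,day 8]; QA=day 4 in [day 4,day 7]; max 1 per day (cap 1).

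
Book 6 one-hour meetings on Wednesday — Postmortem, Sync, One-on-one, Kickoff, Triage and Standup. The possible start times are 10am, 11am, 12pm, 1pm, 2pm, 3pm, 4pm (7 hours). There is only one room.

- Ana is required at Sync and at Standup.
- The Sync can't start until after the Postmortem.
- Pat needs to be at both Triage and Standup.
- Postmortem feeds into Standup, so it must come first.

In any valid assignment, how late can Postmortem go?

2pm

Downstream work caps Postmortem at 3pm.
Postmortem at 2pm is achievable: Postmortem in 2pm; Kickoff in 11am; Standup in 4pm; One-on-one in 10am; Triage in 12pm; Sync in 3pm.
Nothing later works — the conflict and capacity constraints rule out every hour after 2pm.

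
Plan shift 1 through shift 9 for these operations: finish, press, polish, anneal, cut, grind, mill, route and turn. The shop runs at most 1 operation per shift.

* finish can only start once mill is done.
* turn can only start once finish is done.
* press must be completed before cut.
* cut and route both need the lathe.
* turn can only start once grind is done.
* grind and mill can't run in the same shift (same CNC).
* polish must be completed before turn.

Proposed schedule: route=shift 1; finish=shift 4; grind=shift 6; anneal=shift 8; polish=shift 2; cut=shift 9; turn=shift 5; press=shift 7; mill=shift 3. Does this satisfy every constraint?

The shop runs at most 1 operation per shift — holds.
turn can only start once finish is done — holds.
polish must be completed before turn — holds.
grind and mill can't run in the same shift (same CNC) — holds.
turn can only start once grind is done — violated.
cut and route both need the lathe — holds.
finish can only start once mill is done — holds.
press must be completed before cut — holds.

Invalid. turn can only start once grind is done.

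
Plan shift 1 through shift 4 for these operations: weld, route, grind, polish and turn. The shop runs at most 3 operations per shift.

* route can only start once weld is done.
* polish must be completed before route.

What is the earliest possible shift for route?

shift 2

Precedence pushes route to at least shift 2.
route at shift 2 is achievable: grind in shift 1; weld in shift 1; polish in shift 1; turn in shift 2; route in shift 2.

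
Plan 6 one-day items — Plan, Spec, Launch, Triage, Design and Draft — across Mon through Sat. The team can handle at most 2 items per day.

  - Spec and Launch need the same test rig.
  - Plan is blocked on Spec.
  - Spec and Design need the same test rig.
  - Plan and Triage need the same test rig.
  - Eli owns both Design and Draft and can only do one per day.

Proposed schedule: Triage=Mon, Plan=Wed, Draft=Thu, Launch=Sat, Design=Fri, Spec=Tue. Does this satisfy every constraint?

The team can handle at most 2 items per day — holds.
Eli owns both Design and Draft and can only do one per day — holds.
Spec and Launch need the same test rig — holds.
Spec and Design need the same test rig — holds.
Plan and Triage need the same test rig — holds.
Plan is blocked on Spec — holds.

Yes, all constraints hold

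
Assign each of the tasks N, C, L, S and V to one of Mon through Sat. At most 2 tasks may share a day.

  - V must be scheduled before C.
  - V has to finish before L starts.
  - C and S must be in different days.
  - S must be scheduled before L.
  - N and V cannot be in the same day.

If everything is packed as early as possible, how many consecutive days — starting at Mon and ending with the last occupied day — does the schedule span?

3 days

The precedence chain requires at least 2 distinct days.
With at most 2 per day and 5 tasks, at least 3 days are needed.
3 works (last occupied day: Wed): for example C=Tue; S=Mon; N=Wed; L=Tue; V=Mon.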